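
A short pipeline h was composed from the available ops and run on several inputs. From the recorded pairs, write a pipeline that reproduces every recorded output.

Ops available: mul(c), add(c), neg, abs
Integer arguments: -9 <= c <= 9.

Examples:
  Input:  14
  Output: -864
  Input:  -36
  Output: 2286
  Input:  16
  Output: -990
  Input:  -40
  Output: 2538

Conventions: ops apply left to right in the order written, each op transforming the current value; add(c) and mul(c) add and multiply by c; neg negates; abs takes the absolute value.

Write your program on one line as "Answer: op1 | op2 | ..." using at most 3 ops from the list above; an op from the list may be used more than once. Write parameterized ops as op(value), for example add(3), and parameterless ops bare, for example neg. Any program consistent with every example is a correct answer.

mul(-7) | add(2) | mul(9)

Check, running the answer program on each example:
  14 -> -98 -> -96 -> -864
  -36 -> 252 -> 254 -> 2286
  16 -> -112 -> -110 -> -990
  -40 -> 280 -> 282 -> 2538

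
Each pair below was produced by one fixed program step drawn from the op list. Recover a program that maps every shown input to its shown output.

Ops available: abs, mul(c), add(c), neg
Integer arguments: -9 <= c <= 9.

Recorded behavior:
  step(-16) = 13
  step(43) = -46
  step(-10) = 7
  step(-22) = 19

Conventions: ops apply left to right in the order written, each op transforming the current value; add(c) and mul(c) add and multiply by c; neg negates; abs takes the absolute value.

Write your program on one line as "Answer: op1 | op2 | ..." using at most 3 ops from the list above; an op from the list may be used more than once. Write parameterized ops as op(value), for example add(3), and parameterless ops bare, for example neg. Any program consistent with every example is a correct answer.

neg | add(1) | add(-4)

Check, running the answer program on each example:
  -16 -> 16 -> 17 -> 13
  43 -> -43 -> -42 -> -46
  -10 -> 10 -> 11 -> 7
  -22 -> 22 -> 23 -> 19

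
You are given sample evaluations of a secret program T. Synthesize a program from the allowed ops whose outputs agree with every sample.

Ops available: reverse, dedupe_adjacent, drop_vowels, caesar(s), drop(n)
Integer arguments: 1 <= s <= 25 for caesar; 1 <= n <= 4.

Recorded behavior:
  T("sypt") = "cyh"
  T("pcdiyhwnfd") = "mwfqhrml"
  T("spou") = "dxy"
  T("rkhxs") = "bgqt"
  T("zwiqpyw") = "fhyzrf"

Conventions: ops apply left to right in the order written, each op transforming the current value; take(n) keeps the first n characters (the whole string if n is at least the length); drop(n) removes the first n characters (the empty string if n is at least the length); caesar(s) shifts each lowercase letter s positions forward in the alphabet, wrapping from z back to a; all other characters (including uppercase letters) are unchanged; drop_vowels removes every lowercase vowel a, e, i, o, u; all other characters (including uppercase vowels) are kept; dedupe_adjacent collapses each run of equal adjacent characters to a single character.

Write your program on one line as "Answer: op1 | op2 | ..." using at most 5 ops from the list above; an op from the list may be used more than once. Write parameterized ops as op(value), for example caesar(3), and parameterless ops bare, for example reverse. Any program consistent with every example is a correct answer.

drop(1) | caesar(25) | reverse | caesar(10) | drop_vowels

Check, running the answer program on each example:
  "sypt" -> "ypt" -> "xos" -> "sox" -> "cyh" -> "cyh"
  "pcdiyhwnfd" -> "cdiyhwnfd" -> "bchxgvmec" -> "cemvgxhcb" -> "mowfqhrml" -> "mwfqhrml"
  "spou" -> "pou" -> "ont" -> "tno" -> "dxy" -> "dxy"
  "rkhxs" -> "khxs" -> "jgwr" -> "rwgj" -> "bgqt" -> "bgqt"
  "zwiqpyw" -> "wiqpyw" -> "vhpoxv" -> "vxophv" -> "fhyzrf" -> "fhyzrf"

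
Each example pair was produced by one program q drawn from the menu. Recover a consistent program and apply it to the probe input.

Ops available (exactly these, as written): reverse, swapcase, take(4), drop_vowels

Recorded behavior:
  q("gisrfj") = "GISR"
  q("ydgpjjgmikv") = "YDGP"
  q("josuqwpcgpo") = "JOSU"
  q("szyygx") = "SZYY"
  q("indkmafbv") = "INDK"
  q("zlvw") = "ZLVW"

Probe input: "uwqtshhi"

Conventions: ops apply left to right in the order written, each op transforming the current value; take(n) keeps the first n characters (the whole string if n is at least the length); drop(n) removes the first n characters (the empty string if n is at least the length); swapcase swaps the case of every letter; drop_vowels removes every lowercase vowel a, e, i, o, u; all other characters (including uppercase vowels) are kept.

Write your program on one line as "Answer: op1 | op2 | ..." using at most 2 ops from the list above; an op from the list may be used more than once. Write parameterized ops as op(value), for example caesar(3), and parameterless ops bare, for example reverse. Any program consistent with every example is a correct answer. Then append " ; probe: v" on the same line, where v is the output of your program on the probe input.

swapcase | take(4) ; probe: "UWQT"

Check, running the answer program on each example:
  "gisrfj" -> "GISRFJ" -> "GISR"
  "ydgpjjgmikv" -> "YDGPJJGMIKV" -> "YDGP"
  "josuqwpcgpo" -> "JOSUQWPCGPO" -> "JOSU"
  "szyygx" -> "SZYYGX" -> "SZYY"
  "indkmafbv" -> "INDKMAFBV" -> "INDK"
  "zlvw" -> "ZLVW" -> "ZLVW"
  probe: "uwqtshhi" -> "UWQTSHHI" -> "UWQT"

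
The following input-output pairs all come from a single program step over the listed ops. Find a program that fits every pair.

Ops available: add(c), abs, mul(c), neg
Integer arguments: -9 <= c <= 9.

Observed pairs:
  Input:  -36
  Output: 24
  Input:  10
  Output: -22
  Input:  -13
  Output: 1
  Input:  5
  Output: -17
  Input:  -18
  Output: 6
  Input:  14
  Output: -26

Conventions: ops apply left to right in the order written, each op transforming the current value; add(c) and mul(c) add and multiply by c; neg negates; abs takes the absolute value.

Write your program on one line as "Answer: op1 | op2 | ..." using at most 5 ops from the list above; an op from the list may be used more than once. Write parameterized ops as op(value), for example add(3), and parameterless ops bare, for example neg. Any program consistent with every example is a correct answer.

add(3) | add(6) | add(3) | mul(-1)

Check, running the answer program on each example:
  -36 -> -33 -> -27 -> -24 -> 24
  10 -> 13 -> 19 -> 22 -> -22
  -13 -> -10 -> -4 -> -1 -> 1
  5 -> 8 -> 14 -> 17 -> -17
  -18 -> -15 -> -9 -> -6 -> 6
  14 -> 17 -> 23 -> 26 -> -26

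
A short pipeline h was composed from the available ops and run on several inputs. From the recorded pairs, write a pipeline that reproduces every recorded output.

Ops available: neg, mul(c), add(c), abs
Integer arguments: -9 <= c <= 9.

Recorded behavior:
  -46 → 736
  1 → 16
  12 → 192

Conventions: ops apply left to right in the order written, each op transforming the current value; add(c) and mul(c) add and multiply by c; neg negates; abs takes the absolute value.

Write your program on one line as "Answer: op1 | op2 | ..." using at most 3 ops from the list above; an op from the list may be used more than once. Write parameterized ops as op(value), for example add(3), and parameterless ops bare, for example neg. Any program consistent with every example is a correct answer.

mul(-2) | mul(8) | abs

Check, running the answer program on each example:
  -46 -> 92 -> 736 -> 736
  1 -> -2 -> -16 -> 16
  12 -> -24 -> -192 -> 192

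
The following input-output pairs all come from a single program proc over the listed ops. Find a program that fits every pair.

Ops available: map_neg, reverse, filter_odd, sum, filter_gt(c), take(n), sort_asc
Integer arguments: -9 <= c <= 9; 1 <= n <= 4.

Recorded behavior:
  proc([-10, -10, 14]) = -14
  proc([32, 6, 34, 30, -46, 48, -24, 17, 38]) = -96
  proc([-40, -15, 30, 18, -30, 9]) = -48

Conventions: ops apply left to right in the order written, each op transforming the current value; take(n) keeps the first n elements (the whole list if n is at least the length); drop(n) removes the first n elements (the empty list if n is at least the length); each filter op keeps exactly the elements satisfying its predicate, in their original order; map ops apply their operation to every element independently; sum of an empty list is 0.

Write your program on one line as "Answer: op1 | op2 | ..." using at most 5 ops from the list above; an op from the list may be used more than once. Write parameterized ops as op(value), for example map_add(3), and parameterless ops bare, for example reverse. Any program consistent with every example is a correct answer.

take(4) | filter_gt(8) | reverse | map_neg | sum

Check, running the answer program on each example:
  [-10, -10, 14] -> [-10, -10, 14] -> [14] -> [14] -> [-14] -> -14
  [32, 6, 34, 30, -46, 48, -24, 17, 38] -> [32, 6, 34, 30] -> [32, 34, 30] -> [30, 34, 32] -> [-30, -34, -32] -> -96
  [-40, -15, 30, 18, -30, 9] -> [-40, -15, 30, 18] -> [30, 18] -> [18, 30] -> [-18, -30] -> -48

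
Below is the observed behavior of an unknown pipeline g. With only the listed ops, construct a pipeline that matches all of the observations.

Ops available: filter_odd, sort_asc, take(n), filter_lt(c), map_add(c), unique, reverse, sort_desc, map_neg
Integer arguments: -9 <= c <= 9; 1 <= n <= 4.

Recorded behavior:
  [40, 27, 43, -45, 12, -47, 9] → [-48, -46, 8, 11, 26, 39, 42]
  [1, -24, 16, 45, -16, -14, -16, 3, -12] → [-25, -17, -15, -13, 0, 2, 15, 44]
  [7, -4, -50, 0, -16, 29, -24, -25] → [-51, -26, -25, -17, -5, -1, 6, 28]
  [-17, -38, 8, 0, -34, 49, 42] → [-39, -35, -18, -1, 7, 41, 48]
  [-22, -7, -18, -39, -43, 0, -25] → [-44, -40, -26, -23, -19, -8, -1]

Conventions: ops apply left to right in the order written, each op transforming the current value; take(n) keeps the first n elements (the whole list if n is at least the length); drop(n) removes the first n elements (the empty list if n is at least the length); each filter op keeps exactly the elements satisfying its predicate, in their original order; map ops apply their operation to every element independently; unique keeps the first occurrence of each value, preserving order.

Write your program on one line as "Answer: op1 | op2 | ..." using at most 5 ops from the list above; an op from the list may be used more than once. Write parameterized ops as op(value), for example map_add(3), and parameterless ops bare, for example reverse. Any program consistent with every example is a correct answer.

sort_desc | map_add(7) | map_add(-8) | reverse | unique

Check, running the answer program on each example:
  [40, 27, 43, -45, 12, -47, 9] -> [43, 40, 27, 12, 9, -45, -47] -> [50, 47, 34, 19, 16, -38, -40] -> [42, 39, 26, 11, 8, -46, -48] -> [-48, -46, 8, 11, 26, 39, 42] -> [-48, -46, 8, 11, 26, 39, 42]
  [1, -24, 16, 45, -16, -14, -16, 3, -12] -> [45, 16, 3, 1, -12, -14, -16, -16, -24] -> [52, 23, 10, 8, -5, -7, -9, -9, -17] -> [44, 15, 2, 0, -13, -15, -17, -17, -25] -> [-25, -17, -17, -15, -13, 0, 2, 15, 44] -> [-25, -17, -15, -13, 0, 2, 15, 44]
  [7, -4, -50, 0, -16, 29, -24, -25] -> [29, 7, 0, -4, -16, -24, -25, -50] -> [36, 14, 7, 3, -9, -17, -18, -43] -> [28, 6, -1, -5, -17, -25, -26, -51] -> [-51, -26, -25, -17, -5, -1, 6, 28] -> [-51, -26, -25, -17, -5, -1, 6, 28]
  [-17, -38, 8, 0, -34, 49, 42] -> [49, 42, 8, 0, -17, -34, -38] -> [56, 49, 15, 7, -10, -27, -31] -> [48, 41, 7, -1, -18, -35, -39] -> [-39, -35, -18, -1, 7, 41, 48] -> [-39, -35, -18, -1, 7, 41, 48]
  [-22, -7, -18, -39, -43, 0, -25] -> [0, -7, -18, -22, -25, -39, -43] -> [7, 0, -11, -15, -18, -32, -36] -> [-1, -8, -19, -23, -26, -40, -44] -> [-44, -40, -26, -23, -19, -8, -1] -> [-44, -40, -26, -23, -19, -8, -1]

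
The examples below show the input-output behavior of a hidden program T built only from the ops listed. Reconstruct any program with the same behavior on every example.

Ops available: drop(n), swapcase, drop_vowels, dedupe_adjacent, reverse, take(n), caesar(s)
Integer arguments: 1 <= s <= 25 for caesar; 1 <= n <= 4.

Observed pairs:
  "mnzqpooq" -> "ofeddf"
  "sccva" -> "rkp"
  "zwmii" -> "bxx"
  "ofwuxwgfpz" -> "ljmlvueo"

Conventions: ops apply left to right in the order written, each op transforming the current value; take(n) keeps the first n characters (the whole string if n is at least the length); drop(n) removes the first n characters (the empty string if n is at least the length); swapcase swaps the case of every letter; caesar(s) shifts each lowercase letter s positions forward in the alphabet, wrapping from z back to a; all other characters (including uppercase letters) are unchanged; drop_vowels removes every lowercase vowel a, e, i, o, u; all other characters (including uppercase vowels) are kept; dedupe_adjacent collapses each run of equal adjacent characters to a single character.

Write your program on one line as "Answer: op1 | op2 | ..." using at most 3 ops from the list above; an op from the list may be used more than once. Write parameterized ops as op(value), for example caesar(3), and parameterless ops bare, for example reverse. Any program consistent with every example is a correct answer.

drop(2) | caesar(15)

Check, running the answer program on each example:
  "mnzqpooq" -> "zqpooq" -> "ofeddf"
  "sccva" -> "cva" -> "rkp"
  "zwmii" -> "mii" -> "bxx"
  "ofwuxwgfpz" -> "wuxwgfpz" -> "ljmlvueo"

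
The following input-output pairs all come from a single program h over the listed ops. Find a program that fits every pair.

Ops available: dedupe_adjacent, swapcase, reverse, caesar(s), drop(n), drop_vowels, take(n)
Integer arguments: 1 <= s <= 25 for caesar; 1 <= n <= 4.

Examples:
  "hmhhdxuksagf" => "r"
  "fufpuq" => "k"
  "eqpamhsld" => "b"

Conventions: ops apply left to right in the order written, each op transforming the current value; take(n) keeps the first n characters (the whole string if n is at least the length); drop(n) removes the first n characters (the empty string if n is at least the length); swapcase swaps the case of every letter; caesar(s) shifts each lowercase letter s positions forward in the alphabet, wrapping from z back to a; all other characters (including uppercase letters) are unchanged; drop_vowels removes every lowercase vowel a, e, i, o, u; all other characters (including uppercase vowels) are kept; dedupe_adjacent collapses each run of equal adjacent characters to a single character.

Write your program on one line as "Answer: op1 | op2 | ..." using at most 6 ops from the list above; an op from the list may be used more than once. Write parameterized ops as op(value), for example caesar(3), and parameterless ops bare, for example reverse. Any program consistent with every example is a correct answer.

drop(3) | caesar(12) | caesar(8) | drop(2) | take(4) | take(1)

Check, running the answer program on each example:
  "hmhhdxuksagf" -> "hdxuksagf" -> "tpjgwemsr" -> "bxroemuaz" -> "roemuaz" -> "roem" -> "r"
  "fufpuq" -> "puq" -> "bgc" -> "jok" -> "k" -> "k" -> "k"
  "eqpamhsld" -> "amhsld" -> "mytexp" -> "ugbmfx" -> "bmfx" -> "bmfx" -> "b"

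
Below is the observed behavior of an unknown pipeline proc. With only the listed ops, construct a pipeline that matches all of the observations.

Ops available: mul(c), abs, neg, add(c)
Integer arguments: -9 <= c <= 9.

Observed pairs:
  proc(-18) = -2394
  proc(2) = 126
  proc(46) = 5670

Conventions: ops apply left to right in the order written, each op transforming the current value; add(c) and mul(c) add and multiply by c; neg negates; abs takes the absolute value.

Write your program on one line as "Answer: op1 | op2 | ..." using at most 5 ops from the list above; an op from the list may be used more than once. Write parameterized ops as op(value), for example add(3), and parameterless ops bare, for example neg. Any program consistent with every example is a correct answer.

add(-1) | mul(-7) | mul(-6) | mul(3)

Check, running the answer program on each example:
  -18 -> -19 -> 133 -> -798 -> -2394
  2 -> 1 -> -7 -> 42 -> 126
  46 -> 45 -> -315 -> 1890 -> 5670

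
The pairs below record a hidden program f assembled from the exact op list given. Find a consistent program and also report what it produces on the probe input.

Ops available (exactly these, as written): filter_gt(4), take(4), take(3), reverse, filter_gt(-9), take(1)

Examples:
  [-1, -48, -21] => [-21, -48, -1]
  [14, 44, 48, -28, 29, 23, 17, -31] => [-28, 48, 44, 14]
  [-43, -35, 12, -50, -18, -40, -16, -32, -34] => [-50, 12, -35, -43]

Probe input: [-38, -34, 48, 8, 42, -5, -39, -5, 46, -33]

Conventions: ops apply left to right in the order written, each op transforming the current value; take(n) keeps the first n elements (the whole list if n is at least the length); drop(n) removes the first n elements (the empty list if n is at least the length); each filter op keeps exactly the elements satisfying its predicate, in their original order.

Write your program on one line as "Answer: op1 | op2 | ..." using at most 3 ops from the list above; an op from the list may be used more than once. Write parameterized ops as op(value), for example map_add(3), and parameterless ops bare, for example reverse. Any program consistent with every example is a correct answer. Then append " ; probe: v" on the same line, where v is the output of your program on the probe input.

take(4) | reverse ; probe: [8, 48, -34, -38]

Check, running the answer program on each example:
  [-1, -48, -21] -> [-1, -48, -21] -> [-21, -48, -1]
  [14, 44, 48, -28, 29, 23, 17, -31] -> [14, 44, 48, -28] -> [-28, 48, 44, 14]
  [-43, -35, 12, -50, -18, -40, -16, -32, -34] -> [-43, -35, 12, -50] -> [-50, 12, -35, -43]
  probe: [-38, -34, 48, 8, 42, -5, -39, -5, 46, -33] -> [-38, -34, 48, 8] -> [8, 48, -34, -38]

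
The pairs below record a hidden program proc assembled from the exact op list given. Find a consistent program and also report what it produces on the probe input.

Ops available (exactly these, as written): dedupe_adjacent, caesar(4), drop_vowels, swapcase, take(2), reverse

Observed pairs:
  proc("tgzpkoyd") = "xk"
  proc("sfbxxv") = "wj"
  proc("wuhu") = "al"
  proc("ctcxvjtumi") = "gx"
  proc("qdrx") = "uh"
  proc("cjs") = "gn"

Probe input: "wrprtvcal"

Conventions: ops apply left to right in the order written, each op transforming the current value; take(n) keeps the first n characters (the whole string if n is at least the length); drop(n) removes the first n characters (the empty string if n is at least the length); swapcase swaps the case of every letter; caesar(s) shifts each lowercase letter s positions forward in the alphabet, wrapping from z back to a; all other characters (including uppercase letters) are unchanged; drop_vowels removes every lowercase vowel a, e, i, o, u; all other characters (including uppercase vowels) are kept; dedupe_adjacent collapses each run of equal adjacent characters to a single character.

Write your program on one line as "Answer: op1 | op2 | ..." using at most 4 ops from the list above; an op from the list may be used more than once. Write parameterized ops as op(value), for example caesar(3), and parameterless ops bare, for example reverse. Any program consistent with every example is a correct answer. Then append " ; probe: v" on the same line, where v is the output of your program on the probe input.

drop_vowels | caesar(4) | take(2) ; probe: "av"

Check, running the answer program on each example:
  "tgzpkoyd" -> "tgzpkyd" -> "xkdtoch" -> "xk"
  "sfbxxv" -> "sfbxxv" -> "wjfbbz" -> "wj"
  "wuhu" -> "wh" -> "al" -> "al"
  "ctcxvjtumi" -> "ctcxvjtm" -> "gxgbznxq" -> "gx"
  "qdrx" -> "qdrx" -> "uhvb" -> "uh"
  "cjs" -> "cjs" -> "gnw" -> "gn"
  probe: "wrprtvcal" -> "wrprtvcl" -> "avtvxzgp" -> "av"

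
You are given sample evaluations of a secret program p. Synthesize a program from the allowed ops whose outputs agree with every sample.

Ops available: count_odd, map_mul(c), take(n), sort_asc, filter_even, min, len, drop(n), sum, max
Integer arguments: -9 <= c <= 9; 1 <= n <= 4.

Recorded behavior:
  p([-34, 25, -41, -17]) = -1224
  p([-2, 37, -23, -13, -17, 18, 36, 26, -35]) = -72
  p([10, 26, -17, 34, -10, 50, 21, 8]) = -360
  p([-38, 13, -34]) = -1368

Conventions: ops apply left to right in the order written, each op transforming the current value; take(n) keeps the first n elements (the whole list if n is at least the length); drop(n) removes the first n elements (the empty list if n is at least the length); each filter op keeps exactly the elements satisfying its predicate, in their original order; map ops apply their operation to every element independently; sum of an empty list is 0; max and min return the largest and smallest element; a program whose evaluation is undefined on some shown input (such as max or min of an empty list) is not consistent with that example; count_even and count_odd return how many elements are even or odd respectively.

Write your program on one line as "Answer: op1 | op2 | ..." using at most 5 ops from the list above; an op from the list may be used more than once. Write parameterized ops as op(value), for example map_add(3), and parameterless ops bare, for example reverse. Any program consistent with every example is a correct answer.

map_mul(9) | sort_asc | filter_even | map_mul(4) | min

Check, running the answer program on each example:
  [-34, 25, -41, -17] -> [-306, 225, -369, -153] -> [-369, -306, -153, 225] -> [-306] -> [-1224] -> -1224
  [-2, 37, -23, -13, -17, 18, 36, 26, -35] -> [-18, 333, -207, -117, -153, 162, 324, 234, -315] -> [-315, -207, -153, -117, -18, 162, 234, 324, 333] -> [-18, 162, 234, 324] -> [-72, 648, 936, 1296] -> -72
  [10, 26, -17, 34, -10, 50, 21, 8] -> [90, 234, -153, 306, -90, 450, 189, 72] -> [-153, -90, 72, 90, 189, 234, 306, 450] -> [-90, 72, 90, 234, 306, 450] -> [-360, 288, 360, 936, 1224, 1800] -> -360
  [-38, 13, -34] -> [-342, 117, -306] -> [-342, -306, 117] -> [-342, -306] -> [-1368, -1224] -> -1368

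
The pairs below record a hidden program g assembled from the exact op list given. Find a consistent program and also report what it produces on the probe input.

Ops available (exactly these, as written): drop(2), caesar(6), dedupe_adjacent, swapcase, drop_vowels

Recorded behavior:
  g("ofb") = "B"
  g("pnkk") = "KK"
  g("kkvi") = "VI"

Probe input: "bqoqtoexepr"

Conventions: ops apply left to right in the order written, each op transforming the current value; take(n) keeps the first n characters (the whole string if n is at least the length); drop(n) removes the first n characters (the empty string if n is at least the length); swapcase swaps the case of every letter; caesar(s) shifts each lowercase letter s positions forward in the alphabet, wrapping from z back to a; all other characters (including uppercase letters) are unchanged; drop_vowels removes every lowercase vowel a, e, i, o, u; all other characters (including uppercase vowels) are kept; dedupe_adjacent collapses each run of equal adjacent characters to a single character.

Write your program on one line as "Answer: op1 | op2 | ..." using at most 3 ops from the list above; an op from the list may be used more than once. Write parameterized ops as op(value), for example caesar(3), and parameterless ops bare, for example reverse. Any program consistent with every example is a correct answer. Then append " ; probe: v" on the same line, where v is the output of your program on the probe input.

drop(2) | swapcase ; probe: "OQTOEXEPR"

Check, running the answer program on each example:
  "ofb" -> "b" -> "B"
  "pnkk" -> "kk" -> "KK"
  "kkvi" -> "vi" -> "VI"
  probe: "bqoqtoexepr" -> "oqtoexepr" -> "OQTOEXEPR"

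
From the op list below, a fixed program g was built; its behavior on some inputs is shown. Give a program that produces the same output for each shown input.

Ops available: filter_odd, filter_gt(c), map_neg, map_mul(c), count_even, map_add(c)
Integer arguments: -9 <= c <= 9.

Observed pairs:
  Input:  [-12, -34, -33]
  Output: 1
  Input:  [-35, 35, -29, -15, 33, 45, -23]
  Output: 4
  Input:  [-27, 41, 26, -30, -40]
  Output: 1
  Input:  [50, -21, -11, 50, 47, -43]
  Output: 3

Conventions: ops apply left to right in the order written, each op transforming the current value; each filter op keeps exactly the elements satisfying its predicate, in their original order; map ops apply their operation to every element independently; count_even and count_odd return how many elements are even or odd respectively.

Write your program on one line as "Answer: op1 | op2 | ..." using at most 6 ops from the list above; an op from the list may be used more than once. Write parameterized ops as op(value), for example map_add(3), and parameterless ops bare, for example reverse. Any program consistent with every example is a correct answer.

filter_odd | map_mul(-5) | filter_gt(-3) | map_neg | map_mul(-4) | count_even

Check, running the answer program on each example:
  [-12, -34, -33] -> [-33] -> [165] -> [165] -> [-165] -> [660] -> 1
  [-35, 35, -29, -15, 33, 45, -23] -> [-35, 35, -29, -15, 33, 45, -23] -> [175, -175, 145, 75, -165, -225, 115] -> [175, 145, 75, 115] -> [-175, -145, -75, -115] -> [700, 580, 300, 460] -> 4
  [-27, 41, 26, -30, -40] -> [-27, 41] -> [135, -205] -> [135] -> [-135] -> [540] -> 1
  [50, -21, -11, 50, 47, -43] -> [-21, -11, 47, -43] -> [105, 55, -235, 215] -> [105, 55, 215] -> [-105, -55, -215] -> [420, 220, 860] -> 3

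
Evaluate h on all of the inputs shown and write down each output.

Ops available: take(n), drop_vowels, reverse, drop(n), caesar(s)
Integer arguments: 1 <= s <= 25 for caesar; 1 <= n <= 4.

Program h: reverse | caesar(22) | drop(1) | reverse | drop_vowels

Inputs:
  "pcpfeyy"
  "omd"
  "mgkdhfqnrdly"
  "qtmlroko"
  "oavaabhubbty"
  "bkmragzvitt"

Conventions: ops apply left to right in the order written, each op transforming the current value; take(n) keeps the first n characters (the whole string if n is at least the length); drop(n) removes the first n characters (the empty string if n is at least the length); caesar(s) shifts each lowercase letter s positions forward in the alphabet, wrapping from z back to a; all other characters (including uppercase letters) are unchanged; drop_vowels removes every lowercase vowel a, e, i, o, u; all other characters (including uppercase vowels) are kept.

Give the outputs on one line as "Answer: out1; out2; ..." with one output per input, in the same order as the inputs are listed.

"lylb"; "k"; "cgzdbmjnzh"; "mphnkg"; "kwrwwxdqxxp"; "xgnwcvrp"

Execution, op by op:
  "pcpfeyy" -> "yyefpcp" -> "uuablyl" -> "uablyl" -> "lylbau" -> "lylb"
  "omd" -> "dmo" -> "zik" -> "ik" -> "ki" -> "k"
  "mgkdhfqnrdly" -> "yldrnqfhdkgm" -> "uhznjmbdzgci" -> "hznjmbdzgci" -> "icgzdbmjnzh" -> "cgzdbmjnzh"
  "qtmlroko" -> "okorlmtq" -> "kgknhipm" -> "gknhipm" -> "mpihnkg" -> "mphnkg"
  "oavaabhubbty" -> "ytbbuhbaavao" -> "upxxqdxwwrwk" -> "pxxqdxwwrwk" -> "kwrwwxdqxxp" -> "kwrwwxdqxxp"
  "bkmragzvitt" -> "ttivzgarmkb" -> "ppervcwnigx" -> "pervcwnigx" -> "xginwcvrep" -> "xgnwcvrp"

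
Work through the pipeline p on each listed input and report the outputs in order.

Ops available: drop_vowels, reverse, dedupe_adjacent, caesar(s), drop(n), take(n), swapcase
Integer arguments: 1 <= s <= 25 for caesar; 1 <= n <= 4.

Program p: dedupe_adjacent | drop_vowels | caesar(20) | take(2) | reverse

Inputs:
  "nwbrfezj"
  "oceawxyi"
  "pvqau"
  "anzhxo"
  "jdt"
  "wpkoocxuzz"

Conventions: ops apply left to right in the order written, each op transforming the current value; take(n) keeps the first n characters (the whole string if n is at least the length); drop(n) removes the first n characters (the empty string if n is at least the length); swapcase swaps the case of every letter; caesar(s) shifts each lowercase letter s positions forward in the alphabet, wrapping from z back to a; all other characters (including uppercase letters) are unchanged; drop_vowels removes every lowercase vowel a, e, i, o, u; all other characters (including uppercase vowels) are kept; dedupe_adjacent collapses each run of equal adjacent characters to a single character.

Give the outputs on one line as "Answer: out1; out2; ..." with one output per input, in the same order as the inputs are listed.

Execution, op by op:
  "nwbrfezj" -> "nwbrfezj" -> "nwbrfzj" -> "hqvlztd" -> "hq" -> "qh"
  "oceawxyi" -> "oceawxyi" -> "cwxy" -> "wqrs" -> "wq" -> "qw"
  "pvqau" -> "pvqau" -> "pvq" -> "jpk" -> "jp" -> "pj"
  "anzhxo" -> "anzhxo" -> "nzhx" -> "htbr" -> "ht" -> "th"
  "jdt" -> "jdt" -> "jdt" -> "dxn" -> "dx" -> "xd"
  "wpkoocxuzz" -> "wpkocxuz" -> "wpkcxz" -> "qjewrt" -> "qj" -> "jq"

"qh"; "qw"; "pj"; "th"; "xd"; "jq"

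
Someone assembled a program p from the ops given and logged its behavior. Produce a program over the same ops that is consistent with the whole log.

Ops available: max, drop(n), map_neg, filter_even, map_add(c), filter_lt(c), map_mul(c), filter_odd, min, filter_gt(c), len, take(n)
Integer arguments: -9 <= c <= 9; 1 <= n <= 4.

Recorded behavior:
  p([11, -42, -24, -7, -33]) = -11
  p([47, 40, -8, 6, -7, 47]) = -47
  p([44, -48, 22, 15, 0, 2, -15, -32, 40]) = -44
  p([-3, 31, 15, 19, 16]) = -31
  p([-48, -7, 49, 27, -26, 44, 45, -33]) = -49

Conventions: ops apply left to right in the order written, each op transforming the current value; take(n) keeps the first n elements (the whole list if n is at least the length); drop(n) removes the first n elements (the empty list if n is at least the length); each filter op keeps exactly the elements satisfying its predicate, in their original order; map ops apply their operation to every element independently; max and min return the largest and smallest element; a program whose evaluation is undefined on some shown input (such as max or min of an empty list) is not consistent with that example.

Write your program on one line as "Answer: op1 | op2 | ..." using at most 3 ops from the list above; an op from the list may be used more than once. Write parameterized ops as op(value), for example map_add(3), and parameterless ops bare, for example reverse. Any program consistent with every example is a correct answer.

map_neg | min

Check, running the answer program on each example:
  [11, -42, -24, -7, -33] -> [-11, 42, 24, 7, 33] -> -11
  [47, 40, -8, 6, -7, 47] -> [-47, -40, 8, -6, 7, -47] -> -47
  [44, -48, 22, 15, 0, 2, -15, -32, 40] -> [-44, 48, -22, -15, 0, -2, 15, 32, -40] -> -44
  [-3, 31, 15, 19, 16] -> [3, -31, -15, -19, -16] -> -31
  [-48, -7, 49, 27, -26, 44, 45, -33] -> [48, 7, -49, -27, 26, -44, -45, 33] -> -49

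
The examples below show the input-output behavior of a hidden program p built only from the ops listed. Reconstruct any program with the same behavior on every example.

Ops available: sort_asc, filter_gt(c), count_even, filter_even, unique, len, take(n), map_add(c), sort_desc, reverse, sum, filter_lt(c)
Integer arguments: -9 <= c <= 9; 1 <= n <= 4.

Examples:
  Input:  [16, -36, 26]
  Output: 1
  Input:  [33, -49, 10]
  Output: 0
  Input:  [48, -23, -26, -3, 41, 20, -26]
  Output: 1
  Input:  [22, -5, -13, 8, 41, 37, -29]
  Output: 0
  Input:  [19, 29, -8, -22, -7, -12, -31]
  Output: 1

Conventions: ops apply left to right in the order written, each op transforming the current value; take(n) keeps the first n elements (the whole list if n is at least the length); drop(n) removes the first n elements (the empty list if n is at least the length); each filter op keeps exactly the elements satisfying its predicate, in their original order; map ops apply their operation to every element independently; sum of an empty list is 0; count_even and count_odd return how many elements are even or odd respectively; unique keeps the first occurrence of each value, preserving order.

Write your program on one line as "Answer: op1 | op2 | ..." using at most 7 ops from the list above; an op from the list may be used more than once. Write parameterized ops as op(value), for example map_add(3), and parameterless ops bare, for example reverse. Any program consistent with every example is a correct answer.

filter_lt(-6) | sort_desc | filter_even | reverse | take(1) | count_even

Check, running the answer program on each example:
  [16, -36, 26] -> [-36] -> [-36] -> [-36] -> [-36] -> [-36] -> 1
  [33, -49, 10] -> [-49] -> [-49] -> [] -> [] -> [] -> 0
  [48, -23, -26, -3, 41, 20, -26] -> [-23, -26, -26] -> [-23, -26, -26] -> [-26, -26] -> [-26, -26] -> [-26] -> 1
  [22, -5, -13, 8, 41, 37, -29] -> [-13, -29] -> [-13, -29] -> [] -> [] -> [] -> 0
  [19, 29, -8, -22, -7, -12, -31] -> [-8, -22, -7, -12, -31] -> [-7, -8, -12, -22, -31] -> [-8, -12, -22] -> [-22, -12, -8] -> [-22] -> 1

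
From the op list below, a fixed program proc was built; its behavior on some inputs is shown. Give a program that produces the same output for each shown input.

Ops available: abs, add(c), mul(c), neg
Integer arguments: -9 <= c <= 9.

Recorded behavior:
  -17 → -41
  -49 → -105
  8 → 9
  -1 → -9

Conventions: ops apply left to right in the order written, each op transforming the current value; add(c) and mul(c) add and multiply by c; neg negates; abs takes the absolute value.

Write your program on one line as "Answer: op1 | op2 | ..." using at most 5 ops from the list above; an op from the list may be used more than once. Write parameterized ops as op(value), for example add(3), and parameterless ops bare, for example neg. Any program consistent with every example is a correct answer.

mul(2) | add(3) | add(-9) | add(-1)

Check, running the answer program on each example:
  -17 -> -34 -> -31 -> -40 -> -41
  -49 -> -98 -> -95 -> -104 -> -105
  8 -> 16 -> 19 -> 10 -> 9
  -1 -> -2 -> 1 -> -8 -> -9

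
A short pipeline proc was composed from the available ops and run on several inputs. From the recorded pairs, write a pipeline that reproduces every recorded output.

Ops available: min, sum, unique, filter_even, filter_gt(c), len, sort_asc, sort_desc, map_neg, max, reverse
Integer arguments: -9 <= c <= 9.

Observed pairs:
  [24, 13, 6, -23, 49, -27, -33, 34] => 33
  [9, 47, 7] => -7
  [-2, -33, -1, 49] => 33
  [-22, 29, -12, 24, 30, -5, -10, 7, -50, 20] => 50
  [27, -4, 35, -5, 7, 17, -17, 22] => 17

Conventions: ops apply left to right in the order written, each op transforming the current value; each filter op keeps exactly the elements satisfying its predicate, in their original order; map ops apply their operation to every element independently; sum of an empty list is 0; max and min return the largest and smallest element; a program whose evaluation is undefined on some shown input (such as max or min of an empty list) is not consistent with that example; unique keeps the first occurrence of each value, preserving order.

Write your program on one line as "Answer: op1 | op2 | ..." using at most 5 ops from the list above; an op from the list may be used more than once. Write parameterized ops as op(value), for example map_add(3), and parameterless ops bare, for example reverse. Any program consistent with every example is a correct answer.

sort_asc | map_neg | sort_asc | max

Check, running the answer program on each example:
  [24, 13, 6, -23, 49, -27, -33, 34] -> [-33, -27, -23, 6, 13, 24, 34, 49] -> [33, 27, 23, -6, -13, -24, -34, -49] -> [-49, -34, -24, -13, -6, 23, 27, 33] -> 33
  [9, 47, 7] -> [7, 9, 47] -> [-7, -9, -47] -> [-47, -9, -7] -> -7
  [-2, -33, -1, 49] -> [-33, -2, -1, 49] -> [33, 2, 1, -49] -> [-49, 1, 2, 33] -> 33
  [-22, 29, -12, 24, 30, -5, -10, 7, -50, 20] -> [-50, -22, -12, -10, -5, 7, 20, 24, 29, 30] -> [50, 22, 12, 10, 5, -7, -20, -24, -29, -30] -> [-30, -29, -24, -20, -7, 5, 10, 12, 22, 50] -> 50
  [27, -4, 35, -5, 7, 17, -17, 22] -> [-17, -5, -4, 7, 17, 22, 27, 35] -> [17, 5, 4, -7, -17, -22, -27, -35] -> [-35, -27, -22, -17, -7, 4, 5, 17] -> 17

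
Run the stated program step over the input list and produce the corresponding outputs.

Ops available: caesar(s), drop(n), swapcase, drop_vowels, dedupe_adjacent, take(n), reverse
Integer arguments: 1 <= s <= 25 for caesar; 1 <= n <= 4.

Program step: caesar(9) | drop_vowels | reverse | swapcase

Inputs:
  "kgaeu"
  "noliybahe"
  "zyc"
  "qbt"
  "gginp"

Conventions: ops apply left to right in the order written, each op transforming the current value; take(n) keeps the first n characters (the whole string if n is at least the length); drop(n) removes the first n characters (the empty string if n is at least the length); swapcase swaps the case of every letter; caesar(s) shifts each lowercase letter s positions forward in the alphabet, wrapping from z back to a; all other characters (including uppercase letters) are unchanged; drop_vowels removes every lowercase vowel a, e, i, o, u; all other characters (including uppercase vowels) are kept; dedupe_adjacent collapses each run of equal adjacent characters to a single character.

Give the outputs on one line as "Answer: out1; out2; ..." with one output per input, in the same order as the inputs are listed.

"DNJPT"; "NQJKHRXW"; "LH"; "CKZ"; "YWRPP"

Execution, op by op:
  "kgaeu" -> "tpjnd" -> "tpjnd" -> "dnjpt" -> "DNJPT"
  "noliybahe" -> "wxurhkjqn" -> "wxrhkjqn" -> "nqjkhrxw" -> "NQJKHRXW"
  "zyc" -> "ihl" -> "hl" -> "lh" -> "LH"
  "qbt" -> "zkc" -> "zkc" -> "ckz" -> "CKZ"
  "gginp" -> "pprwy" -> "pprwy" -> "ywrpp" -> "YWRPP"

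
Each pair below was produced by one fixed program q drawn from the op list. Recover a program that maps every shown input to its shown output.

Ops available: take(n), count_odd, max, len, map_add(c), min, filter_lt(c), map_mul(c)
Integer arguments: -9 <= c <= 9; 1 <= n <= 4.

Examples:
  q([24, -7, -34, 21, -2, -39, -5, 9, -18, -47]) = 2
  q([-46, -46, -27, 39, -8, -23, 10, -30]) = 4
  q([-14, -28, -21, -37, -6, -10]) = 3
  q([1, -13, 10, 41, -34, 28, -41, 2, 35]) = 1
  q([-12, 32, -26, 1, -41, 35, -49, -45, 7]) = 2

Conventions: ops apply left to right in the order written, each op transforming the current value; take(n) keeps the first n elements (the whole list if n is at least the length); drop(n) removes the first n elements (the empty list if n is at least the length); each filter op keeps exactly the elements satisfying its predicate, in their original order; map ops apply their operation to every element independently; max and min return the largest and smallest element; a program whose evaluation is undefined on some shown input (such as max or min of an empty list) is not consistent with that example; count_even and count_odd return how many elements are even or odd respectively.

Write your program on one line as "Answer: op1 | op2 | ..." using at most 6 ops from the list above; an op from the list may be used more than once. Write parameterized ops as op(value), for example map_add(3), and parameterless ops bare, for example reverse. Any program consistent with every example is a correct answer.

map_add(1) | filter_lt(-6) | map_add(2) | map_mul(9) | count_odd

Check, running the answer program on each example:
  [24, -7, -34, 21, -2, -39, -5, 9, -18, -47] -> [25, -6, -33, 22, -1, -38, -4, 10, -17, -46] -> [-33, -38, -17, -46] -> [-31, -36, -15, -44] -> [-279, -324, -135, -396] -> 2
  [-46, -46, -27, 39, -8, -23, 10, -30] -> [-45, -45, -26, 40, -7, -22, 11, -29] -> [-45, -45, -26, -7, -22, -29] -> [-43, -43, -24, -5, -20, -27] -> [-387, -387, -216, -45, -180, -243] -> 4
  [-14, -28, -21, -37, -6, -10] -> [-13, -27, -20, -36, -5, -9] -> [-13, -27, -20, -36, -9] -> [-11, -25, -18, -34, -7] -> [-99, -225, -162, -306, -63] -> 3
  [1, -13, 10, 41, -34, 28, -41, 2, 35] -> [2, -12, 11, 42, -33, 29, -40, 3, 36] -> [-12, -33, -40] -> [-10, -31, -38] -> [-90, -279, -342] -> 1
  [-12, 32, -26, 1, -41, 35, -49, -45, 7] -> [-11, 33, -25, 2, -40, 36, -48, -44, 8] -> [-11, -25, -40, -48, -44] -> [-9, -23, -38, -46, -42] -> [-81, -207, -342, -414, -378] -> 2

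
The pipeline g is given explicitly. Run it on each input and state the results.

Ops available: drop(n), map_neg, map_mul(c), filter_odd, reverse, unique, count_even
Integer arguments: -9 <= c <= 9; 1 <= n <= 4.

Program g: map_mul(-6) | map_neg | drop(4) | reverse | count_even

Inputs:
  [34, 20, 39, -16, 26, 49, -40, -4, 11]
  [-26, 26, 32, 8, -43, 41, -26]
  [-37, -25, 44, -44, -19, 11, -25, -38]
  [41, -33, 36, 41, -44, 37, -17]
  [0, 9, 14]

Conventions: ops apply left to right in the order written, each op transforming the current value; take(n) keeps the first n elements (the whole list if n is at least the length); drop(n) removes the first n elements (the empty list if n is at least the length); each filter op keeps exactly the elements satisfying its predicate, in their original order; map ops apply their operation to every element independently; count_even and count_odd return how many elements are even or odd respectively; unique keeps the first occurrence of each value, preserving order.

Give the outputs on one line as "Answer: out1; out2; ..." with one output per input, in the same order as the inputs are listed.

5; 3; 4; 3; 0

Execution, op by op:
  [34, 20, 39, -16, 26, 49, -40, -4, 11] -> [-204, -120, -234, 96, -156, -294, 240, 24, -66] -> [204, 120, 234, -96, 156, 294, -240, -24, 66] -> [156, 294, -240, -24, 66] -> [66, -24, -240, 294, 156] -> 5
  [-26, 26, 32, 8, -43, 41, -26] -> [156, -156, -192, -48, 258, -246, 156] -> [-156, 156, 192, 48, -258, 246, -156] -> [-258, 246, -156] -> [-156, 246, -258] -> 3
  [-37, -25, 44, -44, -19, 11, -25, -38] -> [222, 150, -264, 264, 114, -66, 150, 228] -> [-222, -150, 264, -264, -114, 66, -150, -228] -> [-114, 66, -150, -228] -> [-228, -150, 66, -114] -> 4
  [41, -33, 36, 41, -44, 37, -17] -> [-246, 198, -216, -246, 264, -222, 102] -> [246, -198, 216, 246, -264, 222, -102] -> [-264, 222, -102] -> [-102, 222, -264] -> 3
  [0, 9, 14] -> [0, -54, -84] -> [0, 54, 84] -> [] -> [] -> 0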